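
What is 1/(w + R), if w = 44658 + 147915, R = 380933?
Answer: 1/573506 ≈ 1.7437e-6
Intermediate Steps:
w = 192573
1/(w + R) = 1/(192573 + 380933) = 1/573506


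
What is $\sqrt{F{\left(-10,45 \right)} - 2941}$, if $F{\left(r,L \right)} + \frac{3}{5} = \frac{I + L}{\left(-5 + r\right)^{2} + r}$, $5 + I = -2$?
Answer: $\frac{i \sqrt{135967290}}{215} \approx 54.235 i$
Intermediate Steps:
$I = -7$ ($I = -5 - 2 = -7$)
$F{\left(r,L \right)} = - \frac{3}{5} + \frac{-7 + L}{r + \left(-5 + r\right)^{2}}$ ($F{\left(r,L \right)} = - \frac{3}{5} + \frac{-7 + L}{\left(-5 + r\right)^{2} + r} = - \frac{3}{5} + \frac{-7 + L}{r + \left(-5 + r\right)^{2}}$)
$\sqrt{F{\left(-10,45 \right)} - 2941} = \sqrt{\frac{-110 - 3 \left(-10\right)^{2} + 5 \cdot 45 + 27 \left(-10\right)}{5 \left(25 + \left(-10\right)^{2} - -90\right)} - 2941} = \sqrt{\frac{-110 - 300 + 225 - 270}{5 \left(25 + 100 + 90\right)} - 2941} = \sqrt{\frac{-110 - 300 + 225 - 270}{5 \cdot 215} - 2941} = \sqrt{\frac{1}{5} \cdot \frac{1}{215} \left(-455\right) - 2941} = \sqrt{- \frac{91}{215} - 2941} = \sqrt{- \frac{632406}{215}} = \frac{i \sqrt{135967290}}{215}$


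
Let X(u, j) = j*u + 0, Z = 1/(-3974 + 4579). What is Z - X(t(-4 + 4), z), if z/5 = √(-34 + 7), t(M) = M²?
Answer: 1/605 ≈ 0.0016529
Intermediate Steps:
Z = 1/605 ≈ 0.0016529
z = 15*I*√3 (z = 5*√(-34 + 7) = 5*√(-27) = 5*(3*I*√3) = 15*I*√3 ≈ 25.981*I)
X(u, j) = j*u
Z - X(t(-4 + 4), z) = 1/605 - 15*I*√3*(-4 + 4)² = 1/605 - 15*I*√3*0² = 1/605 - 15*I*√3*0 = 1/605 - 1*0 = 1/605 + 0 = 1/605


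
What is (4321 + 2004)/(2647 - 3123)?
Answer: -6325/476 ≈ -13.288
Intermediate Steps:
(4321 + 2004)/(2647 - 3123) = 6325/(-476) = 6325*(-1/476) = -6325/476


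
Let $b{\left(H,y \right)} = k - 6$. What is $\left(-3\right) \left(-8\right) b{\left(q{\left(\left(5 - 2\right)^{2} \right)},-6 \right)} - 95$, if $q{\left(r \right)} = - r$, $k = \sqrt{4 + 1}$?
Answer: $-239 + 24 \sqrt{5} \approx -185.33$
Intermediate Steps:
$k = \sqrt{5} \approx 2.2361$
$b{\left(H,y \right)} = -6 + \sqrt{5}$ ($b{\left(H,y \right)} = \sqrt{5} - 6 = -6 + \sqrt{5}$)
$\left(-3\right) \left(-8\right) b{\left(q{\left(\left(5 - 2\right)^{2} \right)},-6 \right)} - 95 = \left(-3\right) \left(-8\right) \left(-6 + \sqrt{5}\right) - 95 = 24 \left(-6 + \sqrt{5}\right) - 95 = \left(-144 + 24 \sqrt{5}\right) - 95 = -239 + 24 \sqrt{5}$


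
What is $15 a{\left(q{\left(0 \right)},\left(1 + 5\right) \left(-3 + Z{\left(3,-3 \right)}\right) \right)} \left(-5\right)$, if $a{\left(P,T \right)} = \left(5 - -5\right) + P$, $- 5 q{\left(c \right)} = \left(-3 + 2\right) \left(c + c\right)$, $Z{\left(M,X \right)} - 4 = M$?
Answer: $-750$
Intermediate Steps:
$Z{\left(M,X \right)} = 4 + M$
$q{\left(c \right)} = \frac{2 c}{5}$ ($q{\left(c \right)} = - \frac{\left(-3 + 2\right) \left(c + c\right)}{5} = - \frac{\left(-1\right) 2 c}{5} = - \frac{\left(-2\right) c}{5} = \frac{2 c}{5}$)
$a{\left(P,T \right)} = 10 + P$ ($a{\left(P,T \right)} = \left(5 + 5\right) + P = 10 + P$)
$15 a{\left(q{\left(0 \right)},\left(1 + 5\right) \left(-3 + Z{\left(3,-3 \right)}\right) \right)} \left(-5\right) = 15 \left(10 + \frac{2}{5} \cdot 0\right) \left(-5\right) = 15 \left(10 + 0\right) \left(-5\right) = 15 \cdot 10 \left(-5\right) = 150 \left(-5\right) = -750$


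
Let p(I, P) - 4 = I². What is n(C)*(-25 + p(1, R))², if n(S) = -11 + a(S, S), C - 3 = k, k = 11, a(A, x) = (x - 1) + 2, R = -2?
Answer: 1600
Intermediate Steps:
a(A, x) = 1 + x (a(A, x) = (-1 + x) + 2 = 1 + x)
C = 14 (C = 3 + 11 = 14)
p(I, P) = 4 + I²
n(S) = -10 + S (n(S) = -11 + (1 + S) = -10 + S)
n(C)*(-25 + p(1, R))² = (-10 + 14)*(-25 + (4 + 1²))² = 4*(-25 + (4 + 1))² = 4*(-25 + 5)² = 4*(-20)² = 4*400 = 1600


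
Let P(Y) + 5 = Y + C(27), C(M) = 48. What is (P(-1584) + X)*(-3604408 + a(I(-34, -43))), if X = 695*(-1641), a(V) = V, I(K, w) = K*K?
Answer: 4115043501072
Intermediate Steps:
I(K, w) = K**2
P(Y) = 43 + Y (P(Y) = -5 + (Y + 48) = -5 + (48 + Y) = 43 + Y)
X = -1140495
(P(-1584) + X)*(-3604408 + a(I(-34, -43))) = ((43 - 1584) - 1140495)*(-3604408 + (-34)**2) = (-1541 - 1140495)*(-3604408 + 1156) = -1142036*(-3603252) = 4115043501072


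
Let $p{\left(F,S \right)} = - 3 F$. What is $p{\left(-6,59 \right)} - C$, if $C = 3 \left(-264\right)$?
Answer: $810$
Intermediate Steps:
$C = -792$
$p{\left(-6,59 \right)} - C = \left(-3\right) \left(-6\right) - -792 = 18 + 792 = 810$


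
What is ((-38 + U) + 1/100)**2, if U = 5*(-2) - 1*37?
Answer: 72233001/10000 ≈ 7223.3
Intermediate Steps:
U = -47 (U = -10 - 37 = -47)
((-38 + U) + 1/100)**2 = ((-38 - 47) + 1/100)**2 = (-85 + 1/100)**2 = (-8499/100)**2 = 72233001/10000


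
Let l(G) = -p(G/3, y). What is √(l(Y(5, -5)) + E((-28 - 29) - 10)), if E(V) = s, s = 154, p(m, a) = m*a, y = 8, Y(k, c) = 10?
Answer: √1146/3 ≈ 11.284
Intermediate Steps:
p(m, a) = a*m
E(V) = 154
l(G) = -8*G/3
√(l(Y(5, -5)) + E((-28 - 29) - 10)) = √(-8/3*10 + 154) = √(-80/3 + 154) = √(382/3) = √1146/3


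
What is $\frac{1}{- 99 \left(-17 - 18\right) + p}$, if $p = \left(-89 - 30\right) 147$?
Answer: $- \frac{1}{14028} \approx -7.1286 \cdot 10^{-5}$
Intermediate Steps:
$p = -17493$ ($p = \left(-119\right) 147 = -17493$)
$\frac{1}{- 99 \left(-17 - 18\right) + p} = \frac{1}{- 99 \left(-17 - 18\right) - 17493} = \frac{1}{\left(-99\right) \left(-35\right) - 17493} = \frac{1}{3465 - 17493} = \frac{1}{-14028} = - \frac{1}{14028}$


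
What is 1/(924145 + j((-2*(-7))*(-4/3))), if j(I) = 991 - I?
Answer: 3/2775464 ≈ 1.0809e-6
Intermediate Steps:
1/(924145 + j((-2*(-7))*(-4/3))) = 1/(924145 + (991 - (-2*(-7))*(-4/3))) = 1/(924145 + (991 - 14*(-4*⅓))) = 1/(924145 + (991 - 14*(-4)/3)) = 1/(924145 + (991 - 1*(-56/3))) = 1/(924145 + (991 + 56/3)) = 1/(924145 + 3029/3) = 1/(2775464/3) = 3/2775464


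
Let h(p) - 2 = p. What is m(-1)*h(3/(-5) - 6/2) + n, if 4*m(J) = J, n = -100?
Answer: -498/5 ≈ -99.600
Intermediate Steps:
m(J) = J/4
h(p) = 2 + p
m(-1)*h(3/(-5) - 6/2) + n = ((¼)*(-1))*(2 + (3/(-5) - 6/2)) - 100 = -(2 + (3*(-⅕) - 6*½))/4 - 100 = -(2 + (-⅗ - 3))/4 - 100 = -(2 - 18/5)/4 - 100 = -¼*(-8/5) - 100 = ⅖ - 100 = -498/5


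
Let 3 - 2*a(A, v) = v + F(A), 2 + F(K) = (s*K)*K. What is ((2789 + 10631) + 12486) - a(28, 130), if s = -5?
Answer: 48017/2 ≈ 24009.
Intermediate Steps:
F(K) = -2 - 5*K**2 (F(K) = -2 + (-5*K)*K = -2 - 5*K**2)
a(A, v) = 5/2 - v/2 + 5*A**2/2 (a(A, v) = 3/2 - (v + (-2 - 5*A**2))/2 = 3/2 - (-2 + v - 5*A**2)/2 = 3/2 + (1 - v/2 + 5*A**2/2) = 5/2 - v/2 + 5*A**2/2)
((2789 + 10631) + 12486) - a(28, 130) = ((2789 + 10631) + 12486) - (5/2 - 1/2*130 + (5/2)*28**2) = (13420 + 12486) - (5/2 - 65 + (5/2)*784) = 25906 - (5/2 - 65 + 1960) = 25906 - 1*3795/2 = 25906 - 3795/2 = 48017/2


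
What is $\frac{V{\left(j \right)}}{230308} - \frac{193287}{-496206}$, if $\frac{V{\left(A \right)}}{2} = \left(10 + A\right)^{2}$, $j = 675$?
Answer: $\frac{21257502629}{4761675477} \approx 4.4643$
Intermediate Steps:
$V{\left(A \right)} = 2 \left(10 + A\right)^{2}$
$\frac{V{\left(j \right)}}{230308} - \frac{193287}{-496206} = \frac{2 \left(10 + 675\right)^{2}}{230308} - \frac{193287}{-496206} = 2 \cdot 685^{2} \cdot \frac{1}{230308} - - \frac{64429}{165402} = 2 \cdot 469225 \cdot \frac{1}{230308} + \frac{64429}{165402} = 938450 \cdot \frac{1}{230308} + \frac{64429}{165402} = \frac{469225}{115154} + \frac{64429}{165402} = \frac{21257502629}{4761675477}$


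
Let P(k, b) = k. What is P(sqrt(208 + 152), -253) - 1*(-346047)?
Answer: 346047 + 6*sqrt(10) ≈ 3.4607e+5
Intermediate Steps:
P(sqrt(208 + 152), -253) - 1*(-346047) = sqrt(208 + 152) - 1*(-346047) = sqrt(360) + 346047 = 6*sqrt(10) + 346047 = 346047 + 6*sqrt(10)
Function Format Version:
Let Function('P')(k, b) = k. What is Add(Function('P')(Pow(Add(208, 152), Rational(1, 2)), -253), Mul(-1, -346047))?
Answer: Add(346047, Mul(6, Pow(10, Rational(1, 2)))) ≈ 3.4607e+5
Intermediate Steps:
Add(Function('P')(Pow(Add(208, 152), Rational(1, 2)), -253), Mul(-1, -346047)) = Add(Pow(Add(208, 152), Rational(1, 2)), Mul(-1, -346047)) = Add(Pow(360, Rational(1, 2)), 346047) = Add(Mul(6, Pow(10, Rational(1, 2))), 346047) = Add(346047, Mul(6, Pow(10, Rational(1, 2))))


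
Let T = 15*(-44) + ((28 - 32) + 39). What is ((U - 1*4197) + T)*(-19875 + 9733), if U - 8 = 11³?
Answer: 35324586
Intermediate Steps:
U = 1339 (U = 8 + 11³ = 8 + 1331 = 1339)
T = -625 (T = -660 + (-4 + 39) = -660 + 35 = -625)
((U - 1*4197) + T)*(-19875 + 9733) = ((1339 - 1*4197) - 625)*(-19875 + 9733) = ((1339 - 4197) - 625)*(-10142) = (-2858 - 625)*(-10142) = -3483*(-10142) = 35324586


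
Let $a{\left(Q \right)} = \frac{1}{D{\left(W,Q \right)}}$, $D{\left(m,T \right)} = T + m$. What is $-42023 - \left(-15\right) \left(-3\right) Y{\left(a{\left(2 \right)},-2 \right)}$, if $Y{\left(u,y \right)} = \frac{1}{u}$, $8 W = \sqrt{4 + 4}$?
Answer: $-42113 - \frac{45 \sqrt{2}}{4} \approx -42129.0$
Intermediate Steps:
$W = \frac{\sqrt{2}}{4}$ ($W = \frac{\sqrt{4 + 4}}{8} = \frac{\sqrt{8}}{8} = \frac{2 \sqrt{2}}{8} = \frac{\sqrt{2}}{4} \approx 0.35355$)
$a{\left(Q \right)} = \frac{1}{Q + \frac{\sqrt{2}}{4}}$
$-42023 - \left(-15\right) \left(-3\right) Y{\left(a{\left(2 \right)},-2 \right)} = -42023 - \frac{\left(-15\right) \left(-3\right)}{4 \frac{1}{\sqrt{2} + 4 \cdot 2}} = -42023 - \frac{45}{4 \frac{1}{\sqrt{2} + 8}} = -42023 - \frac{45}{4 \frac{1}{8 + \sqrt{2}}} = -42023 - 45 \left(2 + \frac{\sqrt{2}}{4}\right) = -42023 - \left(90 + \frac{45 \sqrt{2}}{4}\right) = -42113 - \frac{45 \sqrt{2}}{4}$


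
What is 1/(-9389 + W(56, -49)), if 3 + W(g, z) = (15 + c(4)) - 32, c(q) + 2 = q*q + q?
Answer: -1/9391 ≈ -0.00010648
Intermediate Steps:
c(q) = -2 + q + q² (c(q) = -2 + (q*q + q) = -2 + (q² + q) = -2 + (q + q²) = -2 + q + q²)
W(g, z) = -2 (W(g, z) = -3 + ((15 + (-2 + 4 + 4²)) - 32) = -3 + ((15 + (-2 + 4 + 16)) - 32) = -3 + ((15 + 18) - 32) = -3 + (33 - 32) = -3 + 1 = -2)
1/(-9389 + W(56, -49)) = 1/(-9389 - 2) = 1/(-9391) = -1/9391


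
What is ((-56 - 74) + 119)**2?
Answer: 121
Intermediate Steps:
((-56 - 74) + 119)**2 = (-130 + 119)**2 = (-11)**2 = 121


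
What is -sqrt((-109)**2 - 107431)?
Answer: -35*I*sqrt(78) ≈ -309.11*I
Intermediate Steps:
-sqrt((-109)**2 - 107431) = -sqrt(11881 - 107431) = -sqrt(-95550) = -35*I*sqrt(78)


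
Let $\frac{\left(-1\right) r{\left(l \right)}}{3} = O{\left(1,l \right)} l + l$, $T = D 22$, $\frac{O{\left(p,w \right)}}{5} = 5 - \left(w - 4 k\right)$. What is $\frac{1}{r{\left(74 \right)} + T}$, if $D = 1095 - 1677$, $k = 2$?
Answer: $\frac{1}{54684} \approx 1.8287 \cdot 10^{-5}$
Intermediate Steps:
$D = -582$ ($D = 1095 - 1677 = -582$)
$O{\left(p,w \right)} = 65 - 5 w$ ($O{\left(p,w \right)} = 5 \left(5 - \left(w - 8\right)\right) = 5 \left(5 - \left(-8 + w\right)\right) = 5 \left(13 - w\right) = 65 - 5 w$)
$T = -12804$ ($T = \left(-582\right) 22 = -12804$)
$r{\left(l \right)} = - 3 l - 3 l \left(65 - 5 l\right)$ ($r{\left(l \right)} = - 3 \left(\left(65 - 5 l\right) l + l\right) = - 3 \left(l \left(65 - 5 l\right) + l\right) = - 3 \left(l + l \left(65 - 5 l\right)\right) = - 3 l - 3 l \left(65 - 5 l\right)$)
$\frac{1}{r{\left(74 \right)} + T} = \frac{1}{3 \cdot 74 \left(-66 + 5 \cdot 74\right) - 12804} = \frac{1}{3 \cdot 74 \left(-66 + 370\right) - 12804} = \frac{1}{3 \cdot 74 \cdot 304 - 12804} = \frac{1}{67488 - 12804} = \frac{1}{54684}$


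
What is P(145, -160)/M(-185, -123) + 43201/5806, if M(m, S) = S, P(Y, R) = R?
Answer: 6242683/714138 ≈ 8.7416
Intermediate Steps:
P(145, -160)/M(-185, -123) + 43201/5806 = -160/(-123) + 43201/5806 = -160*(-1/123) + 43201*(1/5806) = 160/123 + 43201/5806 = 6242683/714138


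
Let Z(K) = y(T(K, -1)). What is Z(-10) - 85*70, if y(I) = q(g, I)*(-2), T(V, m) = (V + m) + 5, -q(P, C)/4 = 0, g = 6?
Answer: -5950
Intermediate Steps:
q(P, C) = 0 (q(P, C) = -4*0 = 0)
T(V, m) = 5 + V + m
y(I) = 0 (y(I) = 0*(-2) = 0)
Z(K) = 0
Z(-10) - 85*70 = 0 - 85*70 = 0 - 5950 = -5950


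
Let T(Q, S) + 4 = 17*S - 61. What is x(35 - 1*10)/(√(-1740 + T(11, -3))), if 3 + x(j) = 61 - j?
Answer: -33*I*√29/232 ≈ -0.76599*I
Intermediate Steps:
x(j) = 58 - j (x(j) = -3 + (61 - j) = 58 - j)
T(Q, S) = -65 + 17*S (T(Q, S) = -4 + (17*S - 61) = -4 + (-61 + 17*S) = -65 + 17*S)
x(35 - 1*10)/(√(-1740 + T(11, -3))) = (58 - (35 - 1*10))/(√(-1740 + (-65 + 17*(-3)))) = (58 - (35 - 10))/(√(-1740 + (-65 - 51))) = (58 - 1*25)/(√(-1740 - 116)) = (58 - 25)/(√(-1856)) = 33/((8*I*√29)) = 33*(-I*√29/232) = -33*I*√29/232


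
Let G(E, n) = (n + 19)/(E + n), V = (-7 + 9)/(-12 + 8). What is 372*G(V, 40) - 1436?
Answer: -69548/79 ≈ -880.35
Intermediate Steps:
V = -½ (V = 2/(-4) = 2*(-¼) = -½ ≈ -0.50000)
G(E, n) = (19 + n)/(E + n)
372*G(V, 40) - 1436 = 372*((19 + 40)/(-½ + 40)) - 1436 = 372*(59/(79/2)) - 1436 = 372*((2/79)*59) - 1436 = 372*(118/79) - 1436 = 43896/79 - 1436 = -69548/79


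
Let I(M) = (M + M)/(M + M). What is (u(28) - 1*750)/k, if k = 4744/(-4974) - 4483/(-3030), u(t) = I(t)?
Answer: -627130210/440229 ≈ -1424.6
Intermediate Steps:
I(M) = 1 (I(M) = (2*M)/((2*M)) = (2*M)*(1/(2*M)) = 1)
u(t) = 1
k = 440229/837290 (k = 4744*(-1/4974) - 4483*(-1/3030) = -2372/2487 + 4483/3030 = 440229/837290 ≈ 0.52578)
(u(28) - 1*750)/k = (1 - 1*750)/(440229/837290) = (1 - 750)*(837290/440229) = -749*837290/440229 = -627130210/440229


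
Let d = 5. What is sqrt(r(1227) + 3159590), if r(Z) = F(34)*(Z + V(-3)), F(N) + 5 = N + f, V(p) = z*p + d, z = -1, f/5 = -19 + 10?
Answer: 3*sqrt(348870) ≈ 1772.0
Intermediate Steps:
f = -45 (f = 5*(-19 + 10) = 5*(-9) = -45)
V(p) = 5 - p (V(p) = -p + 5 = 5 - p)
F(N) = -50 + N (F(N) = -5 + (N - 45) = -5 + (-45 + N) = -50 + N)
r(Z) = -128 - 16*Z (r(Z) = (-50 + 34)*(Z + (5 - 1*(-3))) = -16*(Z + (5 + 3)) = -16*(Z + 8) = -16*(8 + Z) = -128 - 16*Z)
sqrt(r(1227) + 3159590) = sqrt((-128 - 16*1227) + 3159590) = sqrt((-128 - 19632) + 3159590) = sqrt(-19760 + 3159590) = sqrt(3139830) = 3*sqrt(348870)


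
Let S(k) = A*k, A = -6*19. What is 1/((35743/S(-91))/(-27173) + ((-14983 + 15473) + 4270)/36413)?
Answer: 789581458302/103115980897 ≈ 7.6572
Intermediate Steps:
A = -114
S(k) = -114*k
1/((35743/S(-91))/(-27173) + ((-14983 + 15473) + 4270)/36413) = 1/((35743/((-114*(-91))))/(-27173) + ((-14983 + 15473) + 4270)/36413) = 1/((35743/10374)*(-1/27173) + (490 + 4270)*(1/36413)) = 1/((35743*(1/10374))*(-1/27173) + 4760*(1/36413)) = 1/((35743/10374)*(-1/27173) + 4760/36413) = 1/(-35743/281892702 + 4760/36413) = 1/(103115980897/789581458302) = 789581458302/103115980897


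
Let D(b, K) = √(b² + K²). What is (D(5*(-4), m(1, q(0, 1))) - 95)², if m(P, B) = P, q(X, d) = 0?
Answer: (95 - √401)² ≈ 5621.3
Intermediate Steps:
D(b, K) = √(K² + b²)
(D(5*(-4), m(1, q(0, 1))) - 95)² = (√(1² + (5*(-4))²) - 95)² = (√(1 + (-20)²) - 95)² = (√(1 + 400) - 95)² = (√401 - 95)² = (-95 + √401)²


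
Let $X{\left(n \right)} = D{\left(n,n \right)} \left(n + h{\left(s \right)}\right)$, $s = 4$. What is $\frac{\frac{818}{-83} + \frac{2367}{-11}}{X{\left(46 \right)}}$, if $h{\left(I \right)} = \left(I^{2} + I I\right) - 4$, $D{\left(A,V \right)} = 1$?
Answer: $- \frac{205459}{67562} \approx -3.041$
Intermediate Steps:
$h{\left(I \right)} = -4 + 2 I^{2}$ ($h{\left(I \right)} = \left(I^{2} + I^{2}\right) - 4 = 2 I^{2} - 4 = -4 + 2 I^{2}$)
$X{\left(n \right)} = 28 + n$ ($X{\left(n \right)} = 1 \left(n - \left(4 - 2 \cdot 4^{2}\right)\right) = 1 \left(n + \left(-4 + 2 \cdot 16\right)\right) = 1 \left(n + \left(-4 + 32\right)\right) = 1 \left(n + 28\right) = 1 \left(28 + n\right) = 28 + n$)
$\frac{\frac{818}{-83} + \frac{2367}{-11}}{X{\left(46 \right)}} = \frac{\frac{818}{-83} + \frac{2367}{-11}}{28 + 46} = \frac{818 \left(- \frac{1}{83}\right) + 2367 \left(- \frac{1}{11}\right)}{74} = \left(- \frac{818}{83} - \frac{2367}{11}\right) \frac{1}{74} = \left(- \frac{205459}{913}\right) \frac{1}{74} = - \frac{205459}{67562}$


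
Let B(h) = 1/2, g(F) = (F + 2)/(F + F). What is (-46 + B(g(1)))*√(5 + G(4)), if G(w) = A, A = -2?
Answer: -91*√3/2 ≈ -78.808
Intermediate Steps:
G(w) = -2
g(F) = (2 + F)/(2*F) (g(F) = (2 + F)/((2*F)) = (2 + F)*(1/(2*F)) = (2 + F)/(2*F))
B(h) = ½
(-46 + B(g(1)))*√(5 + G(4)) = (-46 + ½)*√(5 - 2) = -91*√3/2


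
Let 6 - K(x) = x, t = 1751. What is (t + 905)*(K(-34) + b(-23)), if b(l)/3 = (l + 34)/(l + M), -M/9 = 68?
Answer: 67374752/635 ≈ 1.0610e+5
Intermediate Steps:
M = -612 (M = -9*68 = -612)
K(x) = 6 - x
b(l) = 3*(34 + l)/(-612 + l) (b(l) = 3*((l + 34)/(l - 612)) = 3*((34 + l)/(-612 + l)) = 3*(34 + l)/(-612 + l))
(t + 905)*(K(-34) + b(-23)) = (1751 + 905)*((6 - 1*(-34)) + 3*(34 - 23)/(-612 - 23)) = 2656*((6 + 34) + 3*11/(-635)) = 2656*(40 + 3*(-1/635)*11) = 2656*(40 - 33/635) = 2656*(25367/635) = 67374752/635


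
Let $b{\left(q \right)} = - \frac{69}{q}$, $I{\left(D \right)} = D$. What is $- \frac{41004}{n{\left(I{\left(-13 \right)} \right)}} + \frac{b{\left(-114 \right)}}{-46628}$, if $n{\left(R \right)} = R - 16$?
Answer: $\frac{72653510789}{51384056} \approx 1413.9$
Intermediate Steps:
$n{\left(R \right)} = -16 + R$ ($n{\left(R \right)} = R - 16 = -16 + R$)
$- \frac{41004}{n{\left(I{\left(-13 \right)} \right)}} + \frac{b{\left(-114 \right)}}{-46628} = - \frac{41004}{-16 - 13} + \frac{\left(-69\right) \frac{1}{-114}}{-46628} = - \frac{41004}{-29} + \left(-69\right) \left(- \frac{1}{114}\right) \left(- \frac{1}{46628}\right) = \left(-41004\right) \left(- \frac{1}{29}\right) + \frac{23}{38} \left(- \frac{1}{46628}\right) = \frac{41004}{29} - \frac{23}{1771864} = \frac{72653510789}{51384056}$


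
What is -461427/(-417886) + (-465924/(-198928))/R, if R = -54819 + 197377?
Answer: 1635712559763939/1481342028720008 ≈ 1.1042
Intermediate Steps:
R = 142558
-461427/(-417886) + (-465924/(-198928))/R = -461427/(-417886) - 465924/(-198928)/142558 = -461427*(-1/417886) - 465924*(-1/198928)*(1/142558) = 461427/417886 + (116481/49732)*(1/142558) = 461427/417886 + 116481/7089694456 = 1635712559763939/1481342028720008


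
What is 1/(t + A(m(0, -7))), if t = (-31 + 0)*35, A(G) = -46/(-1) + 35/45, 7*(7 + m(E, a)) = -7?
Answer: -9/9344 ≈ -0.00096318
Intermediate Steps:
m(E, a) = -8 (m(E, a) = -7 + (1/7)*(-7) = -7 - 1 = -8)
A(G) = 421/9 (A(G) = -46*(-1) + 35*(1/45) = 46 + 7/9 = 421/9)
t = -1085 (t = -31*35 = -1085)
1/(t + A(m(0, -7))) = 1/(-1085 + 421/9) = 1/(-9344/9) = -9/9344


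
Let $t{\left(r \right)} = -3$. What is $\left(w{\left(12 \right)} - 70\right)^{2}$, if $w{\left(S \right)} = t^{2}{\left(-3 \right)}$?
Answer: $3721$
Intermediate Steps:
$w{\left(S \right)} = 9$ ($w{\left(S \right)} = \left(-3\right)^{2} = 9$)
$\left(w{\left(12 \right)} - 70\right)^{2} = \left(9 - 70\right)^{2} = \left(-61\right)^{2} = 3721$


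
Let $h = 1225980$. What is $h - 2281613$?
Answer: $-1055633$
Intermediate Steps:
$h - 2281613 = 1225980 - 2281613 = -1055633$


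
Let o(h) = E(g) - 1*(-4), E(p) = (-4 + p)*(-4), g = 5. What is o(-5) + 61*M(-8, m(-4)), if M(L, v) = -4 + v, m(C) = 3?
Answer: -61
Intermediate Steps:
E(p) = 16 - 4*p
o(h) = 0 (o(h) = (16 - 4*5) - 1*(-4) = (16 - 20) + 4 = -4 + 4 = 0)
o(-5) + 61*M(-8, m(-4)) = 0 + 61*(-4 + 3) = 0 + 61*(-1) = 0 - 61 = -61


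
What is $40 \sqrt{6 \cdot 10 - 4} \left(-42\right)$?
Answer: $- 3360 \sqrt{14} \approx -12572.0$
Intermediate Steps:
$40 \sqrt{6 \cdot 10 - 4} \left(-42\right) = 40 \sqrt{60 - 4} \left(-42\right) = 40 \sqrt{56} \left(-42\right) = 40 \cdot 2 \sqrt{14} \left(-42\right) = 80 \sqrt{14} \left(-42\right) = - 3360 \sqrt{14}$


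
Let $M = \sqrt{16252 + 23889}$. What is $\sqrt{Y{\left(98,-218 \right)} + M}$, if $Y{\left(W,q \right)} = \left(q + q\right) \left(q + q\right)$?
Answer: $\sqrt{190096 + \sqrt{40141}} \approx 436.23$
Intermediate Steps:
$M = \sqrt{40141} \approx 200.35$
$Y{\left(W,q \right)} = 4 q^{2}$ ($Y{\left(W,q \right)} = 2 q 2 q = 4 q^{2}$)
$\sqrt{Y{\left(98,-218 \right)} + M} = \sqrt{4 \left(-218\right)^{2} + \sqrt{40141}} = \sqrt{4 \cdot 47524 + \sqrt{40141}} = \sqrt{190096 + \sqrt{40141}}$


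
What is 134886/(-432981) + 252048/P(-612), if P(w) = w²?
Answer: 135674197/375394527 ≈ 0.36142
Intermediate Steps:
134886/(-432981) + 252048/P(-612) = 134886/(-432981) + 252048/((-612)²) = 134886*(-1/432981) + 252048/374544 = -44962/144327 + 252048*(1/374544) = -44962/144327 + 5251/7803 = 135674197/375394527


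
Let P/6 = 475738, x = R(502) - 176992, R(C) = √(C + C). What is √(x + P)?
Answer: √(2677436 + 2*√251) ≈ 1636.3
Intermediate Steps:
R(C) = √2*√C (R(C) = √(2*C) = √2*√C)
x = -176992 + 2*√251 (x = √2*√502 - 176992 = 2*√251 - 176992 = -176992 + 2*√251 ≈ -1.7696e+5)
P = 2854428 (P = 6*475738 = 2854428)
√(x + P) = √((-176992 + 2*√251) + 2854428) = √(2677436 + 2*√251)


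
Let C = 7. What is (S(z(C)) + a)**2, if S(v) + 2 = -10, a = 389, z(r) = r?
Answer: 142129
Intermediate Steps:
S(v) = -12 (S(v) = -2 - 10 = -12)
(S(z(C)) + a)**2 = (-12 + 389)**2 = 377**2 = 142129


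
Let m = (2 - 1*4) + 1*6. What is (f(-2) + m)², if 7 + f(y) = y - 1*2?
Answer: 49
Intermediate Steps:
f(y) = -9 + y (f(y) = -7 + (y - 1*2) = -7 + (y - 2) = -7 + (-2 + y) = -9 + y)
m = 4 (m = (2 - 4) + 6 = -2 + 6 = 4)
(f(-2) + m)² = ((-9 - 2) + 4)² = (-11 + 4)² = (-7)² = 49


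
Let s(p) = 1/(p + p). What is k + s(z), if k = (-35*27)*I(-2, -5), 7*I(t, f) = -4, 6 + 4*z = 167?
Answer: 86942/161 ≈ 540.01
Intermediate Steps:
z = 161/4 (z = -3/2 + (¼)*167 = -3/2 + 167/4 = 161/4 ≈ 40.250)
I(t, f) = -4/7 (I(t, f) = (⅐)*(-4) = -4/7)
k = 540 (k = -35*27*(-4/7) = -945*(-4/7) = 540)
s(p) = 1/(2*p)
k + s(z) = 540 + 1/(2*(161/4)) = 540 + (½)*(4/161) = 540 + 2/161 = 86942/161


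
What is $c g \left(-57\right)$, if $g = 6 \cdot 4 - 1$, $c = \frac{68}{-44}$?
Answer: $\frac{22287}{11} \approx 2026.1$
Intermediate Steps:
$c = - \frac{17}{11}$ ($c = 68 \left(- \frac{1}{44}\right) = - \frac{17}{11} \approx -1.5455$)
$g = 23$ ($g = 24 - 1 = 23$)
$c g \left(-57\right) = \left(- \frac{17}{11}\right) 23 \left(-57\right) = \left(- \frac{391}{11}\right) \left(-57\right) = \frac{22287}{11}$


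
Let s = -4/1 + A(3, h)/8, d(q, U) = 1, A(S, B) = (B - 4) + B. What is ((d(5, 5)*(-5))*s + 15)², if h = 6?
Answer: 900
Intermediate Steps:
A(S, B) = -4 + 2*B (A(S, B) = (-4 + B) + B = -4 + 2*B)
s = -3 (s = -4/1 + (-4 + 2*6)/8 = -4*1 + (-4 + 12)*(⅛) = -4 + 8*(⅛) = -4 + 1 = -3)
((d(5, 5)*(-5))*s + 15)² = ((1*(-5))*(-3) + 15)² = (-5*(-3) + 15)² = (15 + 15)² = 30² = 900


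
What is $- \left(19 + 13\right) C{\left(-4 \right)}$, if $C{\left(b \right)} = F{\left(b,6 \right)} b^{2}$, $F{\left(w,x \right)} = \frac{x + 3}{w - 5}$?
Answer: $512$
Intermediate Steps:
$F{\left(w,x \right)} = \frac{3 + x}{-5 + w}$
$C{\left(b \right)} = \frac{9 b^{2}}{-5 + b}$ ($C{\left(b \right)} = \frac{3 + 6}{-5 + b} b^{2} = \frac{1}{-5 + b} 9 b^{2} = \frac{9}{-5 + b} b^{2} = \frac{9 b^{2}}{-5 + b}$)
$- \left(19 + 13\right) C{\left(-4 \right)} = - \left(19 + 13\right) \frac{9 \left(-4\right)^{2}}{-5 - 4} = - 32 \cdot 9 \cdot 16 \frac{1}{-9} = - 32 \cdot 9 \cdot 16 \left(- \frac{1}{9}\right) = - 32 \left(-16\right) = \left(-1\right) \left(-512\right) = 512$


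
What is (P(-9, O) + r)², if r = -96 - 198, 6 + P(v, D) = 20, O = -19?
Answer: 78400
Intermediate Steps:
P(v, D) = 14 (P(v, D) = -6 + 20 = 14)
r = -294
(P(-9, O) + r)² = (14 - 294)² = (-280)² = 78400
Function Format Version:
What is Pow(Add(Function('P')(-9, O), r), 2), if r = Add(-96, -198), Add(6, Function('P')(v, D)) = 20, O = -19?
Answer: 78400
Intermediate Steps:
Function('P')(v, D) = 14 (Function('P')(v, D) = Add(-6, 20) = 14)
r = -294
Pow(Add(Function('P')(-9, O), r), 2) = Pow(Add(14, -294), 2) = Pow(-280, 2) = 78400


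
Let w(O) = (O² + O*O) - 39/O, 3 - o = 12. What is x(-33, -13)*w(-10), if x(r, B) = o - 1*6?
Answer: -6117/2 ≈ -3058.5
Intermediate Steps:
o = -9 (o = 3 - 1*12 = 3 - 12 = -9)
x(r, B) = -15 (x(r, B) = -9 - 1*6 = -9 - 6 = -15)
w(O) = -39/O + 2*O² (w(O) = (O² + O²) - 39/O = 2*O² - 39/O = -39/O + 2*O²)
x(-33, -13)*w(-10) = -15*(-39 + 2*(-10)³)/(-10) = -(-3)*(-39 + 2*(-1000))/2 = -(-3)*(-39 - 2000)/2 = -(-3)*(-2039)/2 = -15*2039/10 = -6117/2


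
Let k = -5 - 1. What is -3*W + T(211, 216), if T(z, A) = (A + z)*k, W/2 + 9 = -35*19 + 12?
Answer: 1410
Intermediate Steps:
k = -6
W = -1324 (W = -18 + 2*(-35*19 + 12) = -18 + 2*(-665 + 12) = -18 + 2*(-653) = -18 - 1306 = -1324)
T(z, A) = -6*A - 6*z (T(z, A) = (A + z)*(-6) = -6*A - 6*z)
-3*W + T(211, 216) = -3*(-1324) + (-6*216 - 6*211) = 3972 + (-1296 - 1266) = 3972 - 2562 = 1410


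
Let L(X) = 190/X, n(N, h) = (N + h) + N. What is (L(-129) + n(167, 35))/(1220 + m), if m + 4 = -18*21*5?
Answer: -47411/86946 ≈ -0.54529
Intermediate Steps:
n(N, h) = h + 2*N
m = -1894 (m = -4 - 18*21*5 = -4 - 378*5 = -4 - 1890 = -1894)
(L(-129) + n(167, 35))/(1220 + m) = (190/(-129) + (35 + 2*167))/(1220 - 1894) = (190*(-1/129) + (35 + 334))/(-674) = (-190/129 + 369)*(-1/674) = (47411/129)*(-1/674) = -47411/86946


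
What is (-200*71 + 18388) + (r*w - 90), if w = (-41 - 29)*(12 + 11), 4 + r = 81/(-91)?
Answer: 155624/13 ≈ 11971.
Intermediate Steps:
r = -445/91 (r = -4 + 81/(-91) = -4 + 81*(-1/91) = -4 - 81/91 = -445/91 ≈ -4.8901)
w = -1610 (w = -70*23 = -1610)
(-200*71 + 18388) + (r*w - 90) = (-200*71 + 18388) + (-445/91*(-1610) - 90) = (-14200 + 18388) + (102350/13 - 90) = 4188 + 101180/13 = 155624/13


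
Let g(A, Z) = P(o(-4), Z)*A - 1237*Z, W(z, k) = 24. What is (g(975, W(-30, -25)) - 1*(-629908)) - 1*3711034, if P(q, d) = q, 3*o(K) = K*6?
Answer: -3118614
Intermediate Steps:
o(K) = 2*K (o(K) = (K*6)/3 = (6*K)/3 = 2*K)
g(A, Z) = -1237*Z - 8*A (g(A, Z) = (2*(-4))*A - 1237*Z = -8*A - 1237*Z = -1237*Z - 8*A)
(g(975, W(-30, -25)) - 1*(-629908)) - 1*3711034 = ((-1237*24 - 8*975) - 1*(-629908)) - 1*3711034 = ((-29688 - 7800) + 629908) - 3711034 = (-37488 + 629908) - 3711034 = 592420 - 3711034 = -3118614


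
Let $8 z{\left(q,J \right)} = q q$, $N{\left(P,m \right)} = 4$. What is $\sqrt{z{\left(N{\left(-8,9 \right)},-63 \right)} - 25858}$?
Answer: $16 i \sqrt{101} \approx 160.8 i$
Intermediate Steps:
$z{\left(q,J \right)} = \frac{q^{2}}{8}$ ($z{\left(q,J \right)} = \frac{q q}{8} = \frac{q^{2}}{8}$)
$\sqrt{z{\left(N{\left(-8,9 \right)},-63 \right)} - 25858} = \sqrt{\frac{4^{2}}{8} - 25858} = \sqrt{\frac{1}{8} \cdot 16 - 25858} = \sqrt{2 - 25858} = \sqrt{-25856} = 16 i \sqrt{101}$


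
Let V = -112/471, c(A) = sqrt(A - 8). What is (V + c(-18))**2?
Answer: (112 - 471*I*sqrt(26))**2/221841 ≈ -25.943 - 2.425*I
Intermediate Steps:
c(A) = sqrt(-8 + A)
V = -112/471 (V = -112*1/471 = -112/471 ≈ -0.23779)
(V + c(-18))**2 = (-112/471 + sqrt(-8 - 18))**2 = (-112/471 + sqrt(-26))**2 = (-112/471 + I*sqrt(26))**2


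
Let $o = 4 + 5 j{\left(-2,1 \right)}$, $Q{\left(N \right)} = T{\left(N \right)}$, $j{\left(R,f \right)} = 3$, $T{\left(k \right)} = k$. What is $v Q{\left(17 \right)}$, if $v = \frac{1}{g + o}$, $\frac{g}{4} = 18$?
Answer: $\frac{17}{91} \approx 0.18681$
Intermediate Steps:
$g = 72$ ($g = 4 \cdot 18 = 72$)
$Q{\left(N \right)} = N$
$o = 19$ ($o = 4 + 5 \cdot 3 = 4 + 15 = 19$)
$v = \frac{1}{91}$ ($v = \frac{1}{72 + 19} = \frac{1}{91} \approx 0.010989$)
$v Q{\left(17 \right)} = \frac{1}{91} \cdot 17 = \frac{17}{91}$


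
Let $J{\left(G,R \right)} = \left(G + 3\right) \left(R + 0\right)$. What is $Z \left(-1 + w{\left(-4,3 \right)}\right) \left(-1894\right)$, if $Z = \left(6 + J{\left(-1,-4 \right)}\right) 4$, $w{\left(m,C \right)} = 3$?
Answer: $30304$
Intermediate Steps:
$J{\left(G,R \right)} = R \left(3 + G\right)$ ($J{\left(G,R \right)} = \left(3 + G\right) R = R \left(3 + G\right)$)
$Z = -8$ ($Z = \left(6 - 4 \left(3 - 1\right)\right) 4 = \left(6 - 8\right) 4 = \left(-2\right) 4 = -8$)
$Z \left(-1 + w{\left(-4,3 \right)}\right) \left(-1894\right) = - 8 \left(-1 + 3\right) \left(-1894\right) = \left(-8\right) 2 \left(-1894\right) = \left(-16\right) \left(-1894\right) = 30304$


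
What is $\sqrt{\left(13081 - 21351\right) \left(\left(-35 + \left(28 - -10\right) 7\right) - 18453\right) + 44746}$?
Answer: $\sqrt{150740686} \approx 12278.0$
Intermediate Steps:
$\sqrt{\left(13081 - 21351\right) \left(\left(-35 + \left(28 - -10\right) 7\right) - 18453\right) + 44746} = \sqrt{- 8270 \left(\left(-35 + \left(28 + 10\right) 7\right) - 18453\right) + 44746} = \sqrt{- 8270 \left(\left(-35 + 38 \cdot 7\right) - 18453\right) + 44746} = \sqrt{- 8270 \left(\left(-35 + 266\right) - 18453\right) + 44746} = \sqrt{- 8270 \left(231 - 18453\right) + 44746} = \sqrt{\left(-8270\right) \left(-18222\right) + 44746} = \sqrt{150695940 + 44746} = \sqrt{150740686}$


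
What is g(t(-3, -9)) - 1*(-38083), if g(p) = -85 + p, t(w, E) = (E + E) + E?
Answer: 37971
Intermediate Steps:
t(w, E) = 3*E (t(w, E) = 2*E + E = 3*E)
g(t(-3, -9)) - 1*(-38083) = (-85 + 3*(-9)) - 1*(-38083) = (-85 - 27) + 38083 = -112 + 38083 = 37971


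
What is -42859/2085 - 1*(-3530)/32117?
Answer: -1369142453/66963945 ≈ -20.446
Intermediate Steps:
-42859/2085 - 1*(-3530)/32117 = -42859*1/2085 + 3530*(1/32117) = -42859/2085 + 3530/32117 = -1369142453/66963945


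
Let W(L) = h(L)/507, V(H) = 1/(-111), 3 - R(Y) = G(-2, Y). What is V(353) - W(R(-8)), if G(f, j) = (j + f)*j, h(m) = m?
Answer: 2680/18759 ≈ 0.14286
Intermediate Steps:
G(f, j) = j*(f + j) (G(f, j) = (f + j)*j = j*(f + j))
R(Y) = 3 - Y*(-2 + Y)
V(H) = -1/111
W(L) = L/507
V(353) - W(R(-8)) = -1/111 - (3 - 1*(-8)*(-2 - 8))/507 = -1/111 - (3 - 1*(-8)*(-10))/507 = -1/111 - (3 - 80)/507 = -1/111 - (-77)/507 = -1/111 - 1*(-77/507) = -1/111 + 77/507 = 2680/18759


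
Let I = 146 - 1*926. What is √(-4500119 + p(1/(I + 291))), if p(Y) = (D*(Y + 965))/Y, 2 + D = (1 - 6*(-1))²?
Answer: I*√26678667 ≈ 5165.1*I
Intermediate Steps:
I = -780 (I = 146 - 926 = -780)
D = 47 (D = -2 + (1 - 6*(-1))² = -2 + (1 + 6)² = -2 + 7² = -2 + 49 = 47)
p(Y) = (45355 + 47*Y)/Y (p(Y) = (47*(Y + 965))/Y = (47*(965 + Y))/Y = (45355 + 47*Y)/Y)
√(-4500119 + p(1/(I + 291))) = √(-4500119 + (47 + 45355/(1/(-780 + 291)))) = √(-4500119 + (47 + 45355/(1/(-489)))) = √(-4500119 + (47 + 45355/(-1/489))) = √(-4500119 + (47 + 45355*(-489))) = √(-4500119 + (47 - 22178595)) = √(-4500119 - 22178548) = √(-26678667) = I*√26678667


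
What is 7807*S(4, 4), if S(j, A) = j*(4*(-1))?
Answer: -124912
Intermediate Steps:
S(j, A) = -4*j (S(j, A) = j*(-4) = -4*j)
7807*S(4, 4) = 7807*(-4*4) = 7807*(-16) = -124912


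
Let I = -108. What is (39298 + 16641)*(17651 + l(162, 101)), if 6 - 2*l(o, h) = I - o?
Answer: 995098871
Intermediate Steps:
l(o, h) = 57 + o/2 (l(o, h) = 3 - (-108 - o)/2 = 3 + (54 + o/2) = 57 + o/2)
(39298 + 16641)*(17651 + l(162, 101)) = (39298 + 16641)*(17651 + (57 + (½)*162)) = 55939*(17651 + (57 + 81)) = 55939*(17651 + 138) = 55939*17789 = 995098871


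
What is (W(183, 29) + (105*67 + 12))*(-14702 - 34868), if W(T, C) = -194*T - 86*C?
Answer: 1534141930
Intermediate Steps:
(W(183, 29) + (105*67 + 12))*(-14702 - 34868) = ((-194*183 - 86*29) + (105*67 + 12))*(-14702 - 34868) = ((-35502 - 2494) + (7035 + 12))*(-49570) = (-37996 + 7047)*(-49570) = -30949*(-49570) = 1534141930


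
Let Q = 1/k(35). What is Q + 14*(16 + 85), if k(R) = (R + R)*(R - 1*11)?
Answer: 2375521/1680 ≈ 1414.0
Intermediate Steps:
k(R) = 2*R*(-11 + R) (k(R) = (2*R)*(R - 11) = (2*R)*(-11 + R) = 2*R*(-11 + R))
Q = 1/1680 (Q = 1/(2*35*(-11 + 35)) = 1/(2*35*24) = 1/1680 ≈ 0.00059524)
Q + 14*(16 + 85) = 1/1680 + 14*(16 + 85) = 1/1680 + 14*101 = 1/1680 + 1414 = 2375521/1680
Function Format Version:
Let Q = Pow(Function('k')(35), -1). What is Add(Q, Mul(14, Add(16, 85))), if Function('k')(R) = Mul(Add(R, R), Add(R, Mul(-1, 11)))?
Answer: Rational(2375521, 1680) ≈ 1414.0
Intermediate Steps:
Function('k')(R) = Mul(2, R, Add(-11, R)) (Function('k')(R) = Mul(Mul(2, R), Add(R, -11)) = Mul(Mul(2, R), Add(-11, R)) = Mul(2, R, Add(-11, R)))
Q = Rational(1, 1680) (Q = Pow(Mul(2, 35, Add(-11, 35)), -1) = Pow(Mul(2, 35, 24), -1) = Pow(1680, -1) = Rational(1, 1680) ≈ 0.00059524)
Add(Q, Mul(14, Add(16, 85))) = Add(Rational(1, 1680), Mul(14, Add(16, 85))) = Add(Rational(1, 1680), Mul(14, 101)) = Add(Rational(1, 1680), 1414) = Rational(2375521, 1680)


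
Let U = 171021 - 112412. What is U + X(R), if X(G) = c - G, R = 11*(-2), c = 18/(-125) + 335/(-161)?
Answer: 1179904102/20125 ≈ 58629.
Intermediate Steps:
c = -44773/20125 (c = 18*(-1/125) + 335*(-1/161) = -18/125 - 335/161 = -44773/20125 ≈ -2.2247)
R = -22
X(G) = -44773/20125 - G
U = 58609
U + X(R) = 58609 + (-44773/20125 - 1*(-22)) = 58609 + (-44773/20125 + 22) = 58609 + 397977/20125 = 1179904102/20125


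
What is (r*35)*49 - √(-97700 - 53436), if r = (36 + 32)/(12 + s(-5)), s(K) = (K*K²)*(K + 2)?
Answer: 116620/387 - 4*I*√9446 ≈ 301.34 - 388.76*I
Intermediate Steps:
s(K) = K³*(2 + K)
r = 68/387 (r = (36 + 32)/(12 + (-5)³*(2 - 5)) = 68/(12 - 125*(-3)) = 68/(12 + 375) = 68/387 ≈ 0.17571)
(r*35)*49 - √(-97700 - 53436) = ((68/387)*35)*49 - √(-97700 - 53436) = (2380/387)*49 - √(-151136) = 116620/387 - 4*I*√9446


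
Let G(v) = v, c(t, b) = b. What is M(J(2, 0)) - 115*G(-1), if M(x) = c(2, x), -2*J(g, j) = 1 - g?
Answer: 231/2 ≈ 115.50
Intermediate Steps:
J(g, j) = -1/2 + g/2 (J(g, j) = -(1 - g)/2 = -1/2 + g/2)
M(x) = x
M(J(2, 0)) - 115*G(-1) = (-1/2 + (1/2)*2) - 115*(-1) = (-1/2 + 1) + 115 = 1/2 + 115 = 231/2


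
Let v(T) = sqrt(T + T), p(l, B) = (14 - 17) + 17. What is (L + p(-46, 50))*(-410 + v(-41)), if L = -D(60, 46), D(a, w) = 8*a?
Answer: 191060 - 466*I*sqrt(82) ≈ 1.9106e+5 - 4219.8*I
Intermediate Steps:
p(l, B) = 14 (p(l, B) = -3 + 17 = 14)
L = -480 (L = -8*60 = -1*480 = -480)
v(T) = sqrt(2)*sqrt(T) (v(T) = sqrt(2*T) = sqrt(2)*sqrt(T))
(L + p(-46, 50))*(-410 + v(-41)) = (-480 + 14)*(-410 + sqrt(2)*sqrt(-41)) = -466*(-410 + sqrt(2)*(I*sqrt(41))) = -466*(-410 + I*sqrt(82)) = 191060 - 466*I*sqrt(82)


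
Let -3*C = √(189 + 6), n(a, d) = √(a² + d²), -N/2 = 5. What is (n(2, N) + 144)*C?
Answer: 2*√195*(-72 - √26)/3 ≈ -717.75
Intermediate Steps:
N = -10 (N = -2*5 = -10)
C = -√195/3 (C = -√(189 + 6)/3 = -√195/3 ≈ -4.6547)
(n(2, N) + 144)*C = (√(2² + (-10)²) + 144)*(-√195/3) = (√(4 + 100) + 144)*(-√195/3) = (√104 + 144)*(-√195/3) = (2*√26 + 144)*(-√195/3) = (144 + 2*√26)*(-√195/3) = -√195*(144 + 2*√26)/3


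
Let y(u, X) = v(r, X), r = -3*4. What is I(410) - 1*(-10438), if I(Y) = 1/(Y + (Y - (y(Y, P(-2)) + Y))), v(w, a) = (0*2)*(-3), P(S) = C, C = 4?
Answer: 4279581/410 ≈ 10438.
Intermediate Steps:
r = -12
P(S) = 4
v(w, a) = 0 (v(w, a) = 0*(-3) = 0)
y(u, X) = 0
I(Y) = 1/Y (I(Y) = 1/(Y + (Y - (0 + Y))) = 1/(Y + (Y - Y)) = 1/(Y + 0) = 1/Y)
I(410) - 1*(-10438) = 1/410 - 1*(-10438) = 1/410 + 10438 = 4279581/410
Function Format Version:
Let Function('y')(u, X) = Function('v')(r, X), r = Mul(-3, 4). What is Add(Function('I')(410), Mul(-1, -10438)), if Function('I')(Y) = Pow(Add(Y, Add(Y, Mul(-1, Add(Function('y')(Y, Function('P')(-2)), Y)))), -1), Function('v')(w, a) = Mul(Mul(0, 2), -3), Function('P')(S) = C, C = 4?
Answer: Rational(4279581, 410) ≈ 10438.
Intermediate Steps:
r = -12
Function('P')(S) = 4
Function('v')(w, a) = 0 (Function('v')(w, a) = Mul(0, -3) = 0)
Function('y')(u, X) = 0
Function('I')(Y) = Pow(Y, -1) (Function('I')(Y) = Pow(Add(Y, Add(Y, Mul(-1, Add(0, Y)))), -1) = Pow(Add(Y, Add(Y, Mul(-1, Y))), -1) = Pow(Add(Y, 0), -1) = Pow(Y, -1))
Add(Function('I')(410), Mul(-1, -10438)) = Add(Pow(410, -1), Mul(-1, -10438)) = Add(Rational(1, 410), 10438) = Rational(4279581, 410)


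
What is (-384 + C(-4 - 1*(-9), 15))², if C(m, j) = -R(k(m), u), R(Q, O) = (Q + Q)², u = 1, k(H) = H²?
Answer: 8317456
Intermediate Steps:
R(Q, O) = 4*Q² (R(Q, O) = (2*Q)² = 4*Q²)
C(m, j) = -4*m⁴ (C(m, j) = -4*(m²)² = -4*m⁴)
(-384 + C(-4 - 1*(-9), 15))² = (-384 - 4*(-4 - 1*(-9))⁴)² = (-384 - 4*(-4 + 9)⁴)² = (-384 - 4*5⁴)² = (-384 - 4*625)² = (-384 - 2500)² = (-2884)² = 8317456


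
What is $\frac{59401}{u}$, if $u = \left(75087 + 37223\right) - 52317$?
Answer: $\frac{59401}{59993} \approx 0.99013$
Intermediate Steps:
$u = 59993$ ($u = 112310 - 52317 = 59993$)
$\frac{59401}{u} = \frac{59401}{59993}$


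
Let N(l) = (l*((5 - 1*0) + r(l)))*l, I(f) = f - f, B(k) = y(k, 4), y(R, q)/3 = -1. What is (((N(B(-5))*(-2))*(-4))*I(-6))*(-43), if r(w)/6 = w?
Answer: 0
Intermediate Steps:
y(R, q) = -3 (y(R, q) = 3*(-1) = -3)
r(w) = 6*w
B(k) = -3
I(f) = 0
N(l) = l²*(5 + 6*l) (N(l) = (l*((5 - 1*0) + 6*l))*l = (l*((5 + 0) + 6*l))*l = (l*(5 + 6*l))*l = l²*(5 + 6*l))
(((N(B(-5))*(-2))*(-4))*I(-6))*(-43) = (((((-3)²*(5 + 6*(-3)))*(-2))*(-4))*0)*(-43) = ((((9*(5 - 18))*(-2))*(-4))*0)*(-43) = ((((9*(-13))*(-2))*(-4))*0)*(-43) = ((-117*(-2)*(-4))*0)*(-43) = ((234*(-4))*0)*(-43) = -936*0*(-43) = 0*(-43) = 0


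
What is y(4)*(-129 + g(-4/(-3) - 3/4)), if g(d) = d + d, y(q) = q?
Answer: -1534/3 ≈ -511.33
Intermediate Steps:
g(d) = 2*d
y(4)*(-129 + g(-4/(-3) - 3/4)) = 4*(-129 + 2*(-4/(-3) - 3/4)) = 4*(-129 + 2*(-4*(-⅓) - 3*¼)) = 4*(-129 + 2*(4/3 - ¾)) = 4*(-129 + 2*(7/12)) = 4*(-129 + 7/6) = 4*(-767/6) = -1534/3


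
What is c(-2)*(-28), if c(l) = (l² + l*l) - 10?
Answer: 56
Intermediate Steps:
c(l) = -10 + 2*l² (c(l) = (l² + l²) - 10 = 2*l² - 10 = -10 + 2*l²)
c(-2)*(-28) = (-10 + 2*(-2)²)*(-28) = (-10 + 2*4)*(-28) = (-10 + 8)*(-28) = -2*(-28) = 56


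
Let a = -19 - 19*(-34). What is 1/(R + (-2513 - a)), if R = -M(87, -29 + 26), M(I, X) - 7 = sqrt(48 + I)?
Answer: -1049/3301158 + sqrt(15)/3301158 ≈ -0.00031659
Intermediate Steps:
M(I, X) = 7 + sqrt(48 + I)
a = 627 (a = -19 + 646 = 627)
R = -7 - 3*sqrt(15) (R = -(7 + sqrt(48 + 87)) = -(7 + sqrt(135)) = -(7 + 3*sqrt(15)) = -7 - 3*sqrt(15) ≈ -18.619)
1/(R + (-2513 - a)) = 1/((-7 - 3*sqrt(15)) + (-2513 - 1*627)) = 1/((-7 - 3*sqrt(15)) + (-2513 - 627)) = 1/((-7 - 3*sqrt(15)) - 3140) = 1/(-3147 - 3*sqrt(15))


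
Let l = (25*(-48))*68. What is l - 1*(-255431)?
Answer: 173831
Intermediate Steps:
l = -81600 (l = -1200*68 = -81600)
l - 1*(-255431) = -81600 - 1*(-255431) = -81600 + 255431 = 173831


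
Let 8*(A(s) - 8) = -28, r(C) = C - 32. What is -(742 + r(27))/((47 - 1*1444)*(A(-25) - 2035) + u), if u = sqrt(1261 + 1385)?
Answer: -8362321858/32185391118505 + 61908*sqrt(6)/32185391118505 ≈ -0.00025981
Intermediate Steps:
u = 21*sqrt(6) (u = sqrt(2646) = 21*sqrt(6) ≈ 51.439)
r(C) = -32 + C
A(s) = 9/2 (A(s) = 8 + (1/8)*(-28) = 8 - 7/2 = 9/2)
-(742 + r(27))/((47 - 1*1444)*(A(-25) - 2035) + u) = -(742 + (-32 + 27))/((47 - 1*1444)*(9/2 - 2035) + 21*sqrt(6)) = -(742 - 5)/((47 - 1444)*(-4061/2) + 21*sqrt(6)) = -737/(-1397*(-4061/2) + 21*sqrt(6)) = -737/(5673217/2 + 21*sqrt(6))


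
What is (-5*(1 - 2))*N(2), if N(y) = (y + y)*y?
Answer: 40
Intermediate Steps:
N(y) = 2*y² (N(y) = (2*y)*y = 2*y²)
(-5*(1 - 2))*N(2) = (-5*(1 - 2))*(2*2²) = (-5*(-1))*(2*4) = 5*8 = 40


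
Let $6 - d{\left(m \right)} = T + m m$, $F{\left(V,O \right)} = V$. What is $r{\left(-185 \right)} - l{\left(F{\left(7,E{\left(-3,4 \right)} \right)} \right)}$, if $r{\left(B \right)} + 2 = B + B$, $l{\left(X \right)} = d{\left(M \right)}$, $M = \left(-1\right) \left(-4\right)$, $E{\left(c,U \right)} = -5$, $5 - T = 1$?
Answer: $-358$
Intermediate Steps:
$T = 4$ ($T = 5 - 1 = 4$)
$M = 4$
$d{\left(m \right)} = 2 - m^{2}$ ($d{\left(m \right)} = 6 - \left(4 + m m\right) = 6 - \left(4 + m^{2}\right) = 2 - m^{2}$)
$l{\left(X \right)} = -14$ ($l{\left(X \right)} = 2 - 4^{2} = 2 - 16 = -14$)
$r{\left(B \right)} = -2 + 2 B$ ($r{\left(B \right)} = -2 + \left(B + B\right) = -2 + 2 B$)
$r{\left(-185 \right)} - l{\left(F{\left(7,E{\left(-3,4 \right)} \right)} \right)} = \left(-2 + 2 \left(-185\right)\right) - -14 = \left(-2 - 370\right) + 14 = -372 + 14 = -358$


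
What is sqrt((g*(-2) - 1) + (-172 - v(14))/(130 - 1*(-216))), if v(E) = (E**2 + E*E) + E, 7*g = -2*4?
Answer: I*sqrt(564326)/1211 ≈ 0.62033*I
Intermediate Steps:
g = -8/7 (g = (-2*4)/7 = (1/7)*(-8) = -8/7 ≈ -1.1429)
v(E) = E + 2*E**2 (v(E) = (E**2 + E**2) + E = 2*E**2 + E = E + 2*E**2)
sqrt((g*(-2) - 1) + (-172 - v(14))/(130 - 1*(-216))) = sqrt((-8/7*(-2) - 1) + (-172 - 14*(1 + 2*14))/(130 - 1*(-216))) = sqrt((16/7 - 1) + (-172 - 14*(1 + 28))/(130 + 216)) = sqrt(9/7 + (-172 - 14*29)/346) = sqrt(9/7 + (-172 - 1*406)*(1/346)) = sqrt(9/7 + (-172 - 406)*(1/346)) = sqrt(9/7 - 578*1/346) = sqrt(9/7 - 289/173) = sqrt(-466/1211) = I*sqrt(564326)/1211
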